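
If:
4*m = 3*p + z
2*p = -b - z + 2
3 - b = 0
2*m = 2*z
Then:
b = 3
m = -1/3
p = -1/3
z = -1/3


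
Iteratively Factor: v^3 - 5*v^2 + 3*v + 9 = (v + 1)*(v^2 - 6*v + 9) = (v - 3)*(v + 1)*(v - 3)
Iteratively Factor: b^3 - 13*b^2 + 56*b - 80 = (b - 5)*(b^2 - 8*b + 16) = (b - 5)*(b - 4)*(b - 4)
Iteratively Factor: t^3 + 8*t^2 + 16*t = (t + 4)*(t^2 + 4*t) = t*(t + 4)*(t + 4)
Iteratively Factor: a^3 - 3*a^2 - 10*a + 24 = (a - 4)*(a^2 + a - 6) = (a - 4)*(a - 2)*(a + 3)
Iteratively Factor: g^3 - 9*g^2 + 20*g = (g - 5)*(g^2 - 4*g) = (g - 5)*(g - 4)*(g)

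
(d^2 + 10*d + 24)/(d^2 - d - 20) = (d + 6)/(d - 5)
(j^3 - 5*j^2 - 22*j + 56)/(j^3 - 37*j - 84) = (j - 2)/(j + 3)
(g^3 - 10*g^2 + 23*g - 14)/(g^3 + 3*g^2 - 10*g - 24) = (g^3 - 10*g^2 + 23*g - 14)/(g^3 + 3*g^2 - 10*g - 24)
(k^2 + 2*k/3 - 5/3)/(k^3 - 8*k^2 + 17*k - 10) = (k + 5/3)/(k^2 - 7*k + 10)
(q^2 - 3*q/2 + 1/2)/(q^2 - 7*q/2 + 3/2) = (q - 1)/(q - 3)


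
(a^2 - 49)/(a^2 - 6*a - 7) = (a + 7)/(a + 1)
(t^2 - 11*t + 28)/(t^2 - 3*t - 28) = (t - 4)/(t + 4)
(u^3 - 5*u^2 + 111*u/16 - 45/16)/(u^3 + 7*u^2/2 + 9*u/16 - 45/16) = (4*u^2 - 17*u + 15)/(4*u^2 + 17*u + 15)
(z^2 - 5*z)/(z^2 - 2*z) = (z - 5)/(z - 2)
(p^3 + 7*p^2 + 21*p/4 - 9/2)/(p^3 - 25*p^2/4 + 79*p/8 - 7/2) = 2*(2*p^2 + 15*p + 18)/(4*p^2 - 23*p + 28)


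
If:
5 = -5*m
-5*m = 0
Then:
No Solution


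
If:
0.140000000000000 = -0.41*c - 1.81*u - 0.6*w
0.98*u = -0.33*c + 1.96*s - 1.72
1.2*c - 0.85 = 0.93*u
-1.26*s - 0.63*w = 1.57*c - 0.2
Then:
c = 6.67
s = 5.85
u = 7.70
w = -28.01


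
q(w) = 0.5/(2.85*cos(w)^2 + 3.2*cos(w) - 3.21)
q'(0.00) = 0.00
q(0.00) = 0.18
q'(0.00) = 0.00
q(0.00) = 0.18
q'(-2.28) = 0.01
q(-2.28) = -0.12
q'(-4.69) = 0.14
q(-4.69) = -0.15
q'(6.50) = 0.14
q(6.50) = 0.19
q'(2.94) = -0.02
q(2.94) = -0.14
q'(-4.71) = 0.15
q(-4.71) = -0.16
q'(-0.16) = -0.09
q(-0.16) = 0.18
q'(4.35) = -0.03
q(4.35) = -0.13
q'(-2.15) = -0.00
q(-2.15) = -0.12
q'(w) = 0.5*(5.7*sin(w)*cos(w) + 3.2*sin(w))/(2.85*cos(w)^2 + 3.2*cos(w) - 3.21)^2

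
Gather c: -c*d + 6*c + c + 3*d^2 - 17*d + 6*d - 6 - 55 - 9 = c*(7 - d) + 3*d^2 - 11*d - 70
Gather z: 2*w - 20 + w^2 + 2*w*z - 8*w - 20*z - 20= w^2 - 6*w + z*(2*w - 20) - 40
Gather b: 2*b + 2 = 2*b + 2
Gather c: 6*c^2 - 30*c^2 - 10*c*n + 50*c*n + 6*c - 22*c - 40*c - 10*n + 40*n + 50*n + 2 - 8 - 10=-24*c^2 + c*(40*n - 56) + 80*n - 16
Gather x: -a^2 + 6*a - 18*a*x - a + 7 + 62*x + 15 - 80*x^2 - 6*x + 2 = -a^2 + 5*a - 80*x^2 + x*(56 - 18*a) + 24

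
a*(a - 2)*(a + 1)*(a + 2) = a^4 + a^3 - 4*a^2 - 4*a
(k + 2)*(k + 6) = k^2 + 8*k + 12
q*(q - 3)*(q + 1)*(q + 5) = q^4 + 3*q^3 - 13*q^2 - 15*q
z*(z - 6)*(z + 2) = z^3 - 4*z^2 - 12*z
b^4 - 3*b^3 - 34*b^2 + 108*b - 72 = (b - 6)*(b - 2)*(b - 1)*(b + 6)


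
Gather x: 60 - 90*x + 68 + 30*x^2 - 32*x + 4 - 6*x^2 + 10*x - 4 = 24*x^2 - 112*x + 128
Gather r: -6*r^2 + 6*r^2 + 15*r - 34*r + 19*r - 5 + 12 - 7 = 0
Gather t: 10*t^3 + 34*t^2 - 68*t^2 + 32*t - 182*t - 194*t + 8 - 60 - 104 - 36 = 10*t^3 - 34*t^2 - 344*t - 192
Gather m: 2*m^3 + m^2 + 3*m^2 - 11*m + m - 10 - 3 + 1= 2*m^3 + 4*m^2 - 10*m - 12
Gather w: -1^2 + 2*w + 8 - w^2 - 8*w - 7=-w^2 - 6*w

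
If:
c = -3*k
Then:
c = -3*k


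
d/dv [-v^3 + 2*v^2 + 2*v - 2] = -3*v^2 + 4*v + 2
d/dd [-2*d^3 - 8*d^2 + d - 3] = -6*d^2 - 16*d + 1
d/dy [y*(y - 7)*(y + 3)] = 3*y^2 - 8*y - 21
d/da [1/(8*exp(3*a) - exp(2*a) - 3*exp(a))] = (-24*exp(2*a) + 2*exp(a) + 3)*exp(-a)/(-8*exp(2*a) + exp(a) + 3)^2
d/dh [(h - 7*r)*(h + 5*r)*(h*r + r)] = r*(3*h^2 - 4*h*r + 2*h - 35*r^2 - 2*r)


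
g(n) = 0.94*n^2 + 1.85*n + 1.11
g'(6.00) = 13.13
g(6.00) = 46.05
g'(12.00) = 24.41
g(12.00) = 158.67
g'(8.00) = 16.89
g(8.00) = 76.07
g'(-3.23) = -4.22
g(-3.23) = 4.94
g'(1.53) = 4.73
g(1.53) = 6.14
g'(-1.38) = -0.74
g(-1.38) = 0.35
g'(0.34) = 2.49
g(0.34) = 1.85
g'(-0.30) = 1.29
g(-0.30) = 0.64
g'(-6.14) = -9.69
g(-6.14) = 25.19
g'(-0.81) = 0.33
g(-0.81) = 0.23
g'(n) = 1.88*n + 1.85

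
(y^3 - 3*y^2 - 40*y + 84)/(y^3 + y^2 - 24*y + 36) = (y - 7)/(y - 3)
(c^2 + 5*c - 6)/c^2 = 1 + 5/c - 6/c^2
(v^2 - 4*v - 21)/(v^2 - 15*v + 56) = (v + 3)/(v - 8)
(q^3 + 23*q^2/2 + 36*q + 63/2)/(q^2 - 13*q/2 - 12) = (q^2 + 10*q + 21)/(q - 8)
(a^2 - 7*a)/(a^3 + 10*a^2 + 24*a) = (a - 7)/(a^2 + 10*a + 24)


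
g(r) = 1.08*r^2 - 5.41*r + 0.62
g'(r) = 2.16*r - 5.41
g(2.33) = -6.12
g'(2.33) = -0.38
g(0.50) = -1.82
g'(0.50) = -4.33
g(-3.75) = 36.10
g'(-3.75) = -13.51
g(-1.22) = 8.83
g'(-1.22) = -8.05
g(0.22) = -0.52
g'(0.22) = -4.93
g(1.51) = -5.09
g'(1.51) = -2.15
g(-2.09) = 16.64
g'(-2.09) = -9.92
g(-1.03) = 7.34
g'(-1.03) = -7.63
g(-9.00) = 136.79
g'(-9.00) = -24.85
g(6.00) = 7.04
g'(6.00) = 7.55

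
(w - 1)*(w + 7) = w^2 + 6*w - 7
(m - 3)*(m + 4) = m^2 + m - 12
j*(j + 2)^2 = j^3 + 4*j^2 + 4*j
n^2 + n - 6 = (n - 2)*(n + 3)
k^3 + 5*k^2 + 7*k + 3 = (k + 1)^2*(k + 3)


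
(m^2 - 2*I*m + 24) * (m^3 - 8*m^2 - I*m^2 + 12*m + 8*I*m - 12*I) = m^5 - 8*m^4 - 3*I*m^4 + 34*m^3 + 24*I*m^3 - 176*m^2 - 60*I*m^2 + 264*m + 192*I*m - 288*I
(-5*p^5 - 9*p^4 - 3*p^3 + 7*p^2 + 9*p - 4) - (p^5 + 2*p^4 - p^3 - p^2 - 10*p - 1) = -6*p^5 - 11*p^4 - 2*p^3 + 8*p^2 + 19*p - 3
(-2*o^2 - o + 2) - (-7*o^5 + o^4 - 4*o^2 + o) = 7*o^5 - o^4 + 2*o^2 - 2*o + 2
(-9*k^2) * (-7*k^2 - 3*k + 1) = 63*k^4 + 27*k^3 - 9*k^2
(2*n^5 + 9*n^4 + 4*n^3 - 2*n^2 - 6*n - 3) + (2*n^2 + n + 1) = 2*n^5 + 9*n^4 + 4*n^3 - 5*n - 2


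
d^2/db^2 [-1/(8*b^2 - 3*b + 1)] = 2*(64*b^2 - 24*b - (16*b - 3)^2 + 8)/(8*b^2 - 3*b + 1)^3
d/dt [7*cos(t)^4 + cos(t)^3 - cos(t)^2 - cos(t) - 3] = (-28*cos(t)^3 - 3*cos(t)^2 + 2*cos(t) + 1)*sin(t)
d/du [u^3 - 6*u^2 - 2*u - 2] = 3*u^2 - 12*u - 2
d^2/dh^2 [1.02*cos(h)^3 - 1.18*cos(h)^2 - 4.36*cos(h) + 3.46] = -9.18*cos(h)^3 + 4.72*cos(h)^2 + 10.48*cos(h) - 2.36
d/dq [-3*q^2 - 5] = -6*q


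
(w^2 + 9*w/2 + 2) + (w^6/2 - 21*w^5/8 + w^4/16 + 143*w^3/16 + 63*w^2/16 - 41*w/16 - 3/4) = w^6/2 - 21*w^5/8 + w^4/16 + 143*w^3/16 + 79*w^2/16 + 31*w/16 + 5/4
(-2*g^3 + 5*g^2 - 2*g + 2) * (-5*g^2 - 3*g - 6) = 10*g^5 - 19*g^4 + 7*g^3 - 34*g^2 + 6*g - 12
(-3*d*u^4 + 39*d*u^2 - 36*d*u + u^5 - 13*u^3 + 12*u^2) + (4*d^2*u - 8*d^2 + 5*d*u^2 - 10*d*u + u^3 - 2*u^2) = 4*d^2*u - 8*d^2 - 3*d*u^4 + 44*d*u^2 - 46*d*u + u^5 - 12*u^3 + 10*u^2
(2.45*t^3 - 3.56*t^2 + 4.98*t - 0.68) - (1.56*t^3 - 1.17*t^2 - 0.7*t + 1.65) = 0.89*t^3 - 2.39*t^2 + 5.68*t - 2.33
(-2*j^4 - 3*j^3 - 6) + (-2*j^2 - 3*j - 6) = -2*j^4 - 3*j^3 - 2*j^2 - 3*j - 12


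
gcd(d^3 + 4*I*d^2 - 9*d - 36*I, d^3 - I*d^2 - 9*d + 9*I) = d^2 - 9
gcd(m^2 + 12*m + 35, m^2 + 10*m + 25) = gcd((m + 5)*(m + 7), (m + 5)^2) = m + 5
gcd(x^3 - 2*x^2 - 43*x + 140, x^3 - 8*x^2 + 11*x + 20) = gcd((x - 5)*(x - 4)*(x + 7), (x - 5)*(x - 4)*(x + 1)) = x^2 - 9*x + 20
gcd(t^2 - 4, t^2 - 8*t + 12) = t - 2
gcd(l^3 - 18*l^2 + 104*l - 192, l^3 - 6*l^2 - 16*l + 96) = l^2 - 10*l + 24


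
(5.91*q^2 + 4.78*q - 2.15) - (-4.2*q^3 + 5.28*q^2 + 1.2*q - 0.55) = 4.2*q^3 + 0.63*q^2 + 3.58*q - 1.6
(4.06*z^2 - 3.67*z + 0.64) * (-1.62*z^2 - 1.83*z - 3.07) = -6.5772*z^4 - 1.4844*z^3 - 6.7849*z^2 + 10.0957*z - 1.9648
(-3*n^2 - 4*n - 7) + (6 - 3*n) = -3*n^2 - 7*n - 1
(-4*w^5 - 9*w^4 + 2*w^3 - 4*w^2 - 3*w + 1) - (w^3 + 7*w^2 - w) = -4*w^5 - 9*w^4 + w^3 - 11*w^2 - 2*w + 1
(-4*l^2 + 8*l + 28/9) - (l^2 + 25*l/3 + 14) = -5*l^2 - l/3 - 98/9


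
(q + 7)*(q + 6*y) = q^2 + 6*q*y + 7*q + 42*y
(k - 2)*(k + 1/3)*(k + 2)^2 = k^4 + 7*k^3/3 - 10*k^2/3 - 28*k/3 - 8/3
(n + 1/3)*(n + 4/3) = n^2 + 5*n/3 + 4/9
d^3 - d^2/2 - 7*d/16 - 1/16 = (d - 1)*(d + 1/4)^2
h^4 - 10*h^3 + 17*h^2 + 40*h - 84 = (h - 7)*(h - 3)*(h - 2)*(h + 2)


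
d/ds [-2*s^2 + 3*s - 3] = 3 - 4*s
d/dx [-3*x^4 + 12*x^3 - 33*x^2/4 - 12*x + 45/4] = -12*x^3 + 36*x^2 - 33*x/2 - 12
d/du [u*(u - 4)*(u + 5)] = 3*u^2 + 2*u - 20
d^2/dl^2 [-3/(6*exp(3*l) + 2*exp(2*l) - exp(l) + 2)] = 3*(-2*(18*exp(2*l) + 4*exp(l) - 1)^2*exp(l) + (54*exp(2*l) + 8*exp(l) - 1)*(6*exp(3*l) + 2*exp(2*l) - exp(l) + 2))*exp(l)/(6*exp(3*l) + 2*exp(2*l) - exp(l) + 2)^3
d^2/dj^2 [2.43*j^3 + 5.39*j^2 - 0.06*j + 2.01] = 14.58*j + 10.78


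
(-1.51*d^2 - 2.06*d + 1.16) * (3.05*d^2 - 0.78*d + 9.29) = -4.6055*d^4 - 5.1052*d^3 - 8.8831*d^2 - 20.0422*d + 10.7764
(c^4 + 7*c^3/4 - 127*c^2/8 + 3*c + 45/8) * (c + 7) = c^5 + 35*c^4/4 - 29*c^3/8 - 865*c^2/8 + 213*c/8 + 315/8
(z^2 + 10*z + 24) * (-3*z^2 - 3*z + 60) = -3*z^4 - 33*z^3 - 42*z^2 + 528*z + 1440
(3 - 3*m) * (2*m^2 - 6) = -6*m^3 + 6*m^2 + 18*m - 18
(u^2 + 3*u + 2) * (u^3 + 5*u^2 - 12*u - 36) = u^5 + 8*u^4 + 5*u^3 - 62*u^2 - 132*u - 72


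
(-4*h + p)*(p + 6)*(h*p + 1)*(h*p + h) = -4*h^3*p^3 - 28*h^3*p^2 - 24*h^3*p + h^2*p^4 + 7*h^2*p^3 + 2*h^2*p^2 - 28*h^2*p - 24*h^2 + h*p^3 + 7*h*p^2 + 6*h*p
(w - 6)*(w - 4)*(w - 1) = w^3 - 11*w^2 + 34*w - 24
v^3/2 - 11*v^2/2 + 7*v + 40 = (v/2 + 1)*(v - 8)*(v - 5)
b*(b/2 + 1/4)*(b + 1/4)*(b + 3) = b^4/2 + 15*b^3/8 + 19*b^2/16 + 3*b/16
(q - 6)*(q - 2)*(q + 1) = q^3 - 7*q^2 + 4*q + 12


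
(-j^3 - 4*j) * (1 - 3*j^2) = 3*j^5 + 11*j^3 - 4*j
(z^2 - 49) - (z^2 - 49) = 0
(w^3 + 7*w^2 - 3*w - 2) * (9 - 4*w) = -4*w^4 - 19*w^3 + 75*w^2 - 19*w - 18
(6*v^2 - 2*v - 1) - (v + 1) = 6*v^2 - 3*v - 2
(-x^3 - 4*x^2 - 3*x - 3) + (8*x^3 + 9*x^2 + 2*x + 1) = 7*x^3 + 5*x^2 - x - 2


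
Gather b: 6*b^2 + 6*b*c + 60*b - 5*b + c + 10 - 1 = 6*b^2 + b*(6*c + 55) + c + 9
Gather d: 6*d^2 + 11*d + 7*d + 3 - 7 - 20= 6*d^2 + 18*d - 24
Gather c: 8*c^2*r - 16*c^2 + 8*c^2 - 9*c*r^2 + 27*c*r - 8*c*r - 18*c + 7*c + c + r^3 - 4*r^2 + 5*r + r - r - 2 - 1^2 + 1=c^2*(8*r - 8) + c*(-9*r^2 + 19*r - 10) + r^3 - 4*r^2 + 5*r - 2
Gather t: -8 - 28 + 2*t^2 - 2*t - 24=2*t^2 - 2*t - 60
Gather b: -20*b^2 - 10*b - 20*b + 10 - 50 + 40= -20*b^2 - 30*b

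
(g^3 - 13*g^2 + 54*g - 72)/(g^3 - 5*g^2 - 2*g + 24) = (g - 6)/(g + 2)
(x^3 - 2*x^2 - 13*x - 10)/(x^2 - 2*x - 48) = (-x^3 + 2*x^2 + 13*x + 10)/(-x^2 + 2*x + 48)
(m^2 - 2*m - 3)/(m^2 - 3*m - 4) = (m - 3)/(m - 4)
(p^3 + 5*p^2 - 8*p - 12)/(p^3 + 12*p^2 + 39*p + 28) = (p^2 + 4*p - 12)/(p^2 + 11*p + 28)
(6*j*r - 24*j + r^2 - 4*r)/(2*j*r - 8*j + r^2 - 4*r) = (6*j + r)/(2*j + r)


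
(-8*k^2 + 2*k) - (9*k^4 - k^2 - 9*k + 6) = -9*k^4 - 7*k^2 + 11*k - 6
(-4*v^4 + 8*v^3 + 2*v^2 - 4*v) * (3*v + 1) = -12*v^5 + 20*v^4 + 14*v^3 - 10*v^2 - 4*v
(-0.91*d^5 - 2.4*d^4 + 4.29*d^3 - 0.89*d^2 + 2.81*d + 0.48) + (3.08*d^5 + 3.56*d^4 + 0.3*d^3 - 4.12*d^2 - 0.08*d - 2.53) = 2.17*d^5 + 1.16*d^4 + 4.59*d^3 - 5.01*d^2 + 2.73*d - 2.05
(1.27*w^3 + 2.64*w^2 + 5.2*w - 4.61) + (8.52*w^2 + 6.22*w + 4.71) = 1.27*w^3 + 11.16*w^2 + 11.42*w + 0.0999999999999996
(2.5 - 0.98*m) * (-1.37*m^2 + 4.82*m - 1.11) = 1.3426*m^3 - 8.1486*m^2 + 13.1378*m - 2.775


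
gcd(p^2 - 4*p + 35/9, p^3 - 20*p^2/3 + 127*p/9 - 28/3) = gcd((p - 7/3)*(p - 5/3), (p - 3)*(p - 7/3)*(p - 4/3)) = p - 7/3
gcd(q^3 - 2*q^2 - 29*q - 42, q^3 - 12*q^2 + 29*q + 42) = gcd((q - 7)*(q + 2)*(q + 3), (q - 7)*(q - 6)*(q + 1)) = q - 7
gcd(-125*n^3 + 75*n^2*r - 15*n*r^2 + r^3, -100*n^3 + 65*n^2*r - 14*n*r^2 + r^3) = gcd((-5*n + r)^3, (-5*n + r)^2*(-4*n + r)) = 25*n^2 - 10*n*r + r^2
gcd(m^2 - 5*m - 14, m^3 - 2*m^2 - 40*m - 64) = m + 2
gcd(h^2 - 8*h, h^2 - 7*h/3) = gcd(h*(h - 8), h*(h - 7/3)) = h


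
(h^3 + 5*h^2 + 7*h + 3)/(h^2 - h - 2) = (h^2 + 4*h + 3)/(h - 2)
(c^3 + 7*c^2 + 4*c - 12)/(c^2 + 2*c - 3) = (c^2 + 8*c + 12)/(c + 3)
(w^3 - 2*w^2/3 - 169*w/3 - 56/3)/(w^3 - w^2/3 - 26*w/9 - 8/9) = 3*(w^2 - w - 56)/(3*w^2 - 2*w - 8)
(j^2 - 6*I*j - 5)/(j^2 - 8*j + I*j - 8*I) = (j^2 - 6*I*j - 5)/(j^2 + j*(-8 + I) - 8*I)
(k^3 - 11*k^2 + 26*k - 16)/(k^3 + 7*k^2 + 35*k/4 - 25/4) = 4*(k^3 - 11*k^2 + 26*k - 16)/(4*k^3 + 28*k^2 + 35*k - 25)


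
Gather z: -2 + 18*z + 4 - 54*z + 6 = 8 - 36*z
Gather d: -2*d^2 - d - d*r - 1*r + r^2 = -2*d^2 + d*(-r - 1) + r^2 - r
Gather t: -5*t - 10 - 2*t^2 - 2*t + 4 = -2*t^2 - 7*t - 6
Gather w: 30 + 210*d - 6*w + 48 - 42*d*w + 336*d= 546*d + w*(-42*d - 6) + 78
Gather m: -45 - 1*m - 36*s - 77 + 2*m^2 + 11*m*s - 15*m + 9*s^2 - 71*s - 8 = 2*m^2 + m*(11*s - 16) + 9*s^2 - 107*s - 130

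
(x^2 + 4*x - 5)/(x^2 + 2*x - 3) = (x + 5)/(x + 3)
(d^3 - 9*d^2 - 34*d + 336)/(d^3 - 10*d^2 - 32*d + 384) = (d - 7)/(d - 8)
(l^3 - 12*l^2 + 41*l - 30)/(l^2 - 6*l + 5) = l - 6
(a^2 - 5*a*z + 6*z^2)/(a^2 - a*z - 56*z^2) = (-a^2 + 5*a*z - 6*z^2)/(-a^2 + a*z + 56*z^2)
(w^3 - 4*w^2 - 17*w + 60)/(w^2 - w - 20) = w - 3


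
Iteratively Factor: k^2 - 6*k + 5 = (k - 1)*(k - 5)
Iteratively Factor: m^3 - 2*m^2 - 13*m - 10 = (m + 1)*(m^2 - 3*m - 10) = (m - 5)*(m + 1)*(m + 2)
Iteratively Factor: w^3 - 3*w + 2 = (w - 1)*(w^2 + w - 2) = (w - 1)^2*(w + 2)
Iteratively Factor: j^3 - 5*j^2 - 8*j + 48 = (j - 4)*(j^2 - j - 12) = (j - 4)*(j + 3)*(j - 4)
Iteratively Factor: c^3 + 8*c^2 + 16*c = (c + 4)*(c^2 + 4*c) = c*(c + 4)*(c + 4)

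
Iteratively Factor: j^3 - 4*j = (j)*(j^2 - 4) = j*(j - 2)*(j + 2)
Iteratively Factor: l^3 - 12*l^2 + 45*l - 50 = (l - 5)*(l^2 - 7*l + 10) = (l - 5)^2*(l - 2)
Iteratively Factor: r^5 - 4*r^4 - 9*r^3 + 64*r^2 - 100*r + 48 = (r - 2)*(r^4 - 2*r^3 - 13*r^2 + 38*r - 24) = (r - 2)*(r + 4)*(r^3 - 6*r^2 + 11*r - 6) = (r - 3)*(r - 2)*(r + 4)*(r^2 - 3*r + 2) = (r - 3)*(r - 2)^2*(r + 4)*(r - 1)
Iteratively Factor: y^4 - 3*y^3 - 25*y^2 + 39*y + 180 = (y + 3)*(y^3 - 6*y^2 - 7*y + 60) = (y + 3)^2*(y^2 - 9*y + 20) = (y - 5)*(y + 3)^2*(y - 4)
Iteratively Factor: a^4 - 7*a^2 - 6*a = (a - 3)*(a^3 + 3*a^2 + 2*a) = (a - 3)*(a + 2)*(a^2 + a) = a*(a - 3)*(a + 2)*(a + 1)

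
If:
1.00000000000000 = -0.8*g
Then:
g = -1.25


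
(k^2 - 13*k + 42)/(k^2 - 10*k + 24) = (k - 7)/(k - 4)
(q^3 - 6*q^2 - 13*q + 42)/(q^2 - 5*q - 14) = (q^2 + q - 6)/(q + 2)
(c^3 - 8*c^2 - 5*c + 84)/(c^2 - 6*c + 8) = (c^2 - 4*c - 21)/(c - 2)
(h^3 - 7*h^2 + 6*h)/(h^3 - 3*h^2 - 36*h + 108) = h*(h - 1)/(h^2 + 3*h - 18)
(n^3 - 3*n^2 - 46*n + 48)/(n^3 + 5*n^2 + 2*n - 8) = (n^2 - 2*n - 48)/(n^2 + 6*n + 8)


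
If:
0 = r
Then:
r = 0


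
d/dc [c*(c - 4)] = 2*c - 4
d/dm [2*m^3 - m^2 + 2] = 2*m*(3*m - 1)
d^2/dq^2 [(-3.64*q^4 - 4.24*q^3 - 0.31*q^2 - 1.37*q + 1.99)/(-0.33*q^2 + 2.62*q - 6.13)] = (0.792792*q^6 - 18.882864*q^5 + 194.098632*q^4 - 893.478986*q^3 + 1227.714468*q^2 + 949.651422*q + 48.034552)/(0.035937*q^6 - 0.855954*q^5 + 8.798427*q^4 - 49.784716*q^3 + 163.437447*q^2 - 295.354434*q + 230.346397)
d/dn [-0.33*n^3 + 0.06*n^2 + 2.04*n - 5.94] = -0.99*n^2 + 0.12*n + 2.04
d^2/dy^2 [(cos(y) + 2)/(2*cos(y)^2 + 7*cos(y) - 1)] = (-36*sin(y)^4*cos(y) - 18*sin(y)^4 + 109*sin(y)^2 + 101*cos(y) - 30*cos(3*y) + 2*cos(5*y) + 127)/(-2*sin(y)^2 + 7*cos(y) + 1)^3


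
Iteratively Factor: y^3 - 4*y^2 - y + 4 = (y - 4)*(y^2 - 1) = (y - 4)*(y - 1)*(y + 1)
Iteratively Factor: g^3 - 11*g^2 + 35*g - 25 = (g - 5)*(g^2 - 6*g + 5) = (g - 5)^2*(g - 1)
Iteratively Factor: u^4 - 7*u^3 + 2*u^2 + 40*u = (u - 4)*(u^3 - 3*u^2 - 10*u) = (u - 4)*(u + 2)*(u^2 - 5*u) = u*(u - 4)*(u + 2)*(u - 5)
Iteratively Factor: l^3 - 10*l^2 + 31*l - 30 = (l - 3)*(l^2 - 7*l + 10) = (l - 5)*(l - 3)*(l - 2)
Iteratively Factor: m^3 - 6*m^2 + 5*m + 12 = (m - 4)*(m^2 - 2*m - 3) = (m - 4)*(m - 3)*(m + 1)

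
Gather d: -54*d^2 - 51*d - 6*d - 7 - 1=-54*d^2 - 57*d - 8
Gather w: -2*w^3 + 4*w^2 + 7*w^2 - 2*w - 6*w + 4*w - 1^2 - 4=-2*w^3 + 11*w^2 - 4*w - 5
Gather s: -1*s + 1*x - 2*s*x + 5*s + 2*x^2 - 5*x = s*(4 - 2*x) + 2*x^2 - 4*x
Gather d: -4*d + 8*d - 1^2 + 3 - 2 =4*d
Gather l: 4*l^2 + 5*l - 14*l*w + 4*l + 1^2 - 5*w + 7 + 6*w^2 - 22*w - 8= 4*l^2 + l*(9 - 14*w) + 6*w^2 - 27*w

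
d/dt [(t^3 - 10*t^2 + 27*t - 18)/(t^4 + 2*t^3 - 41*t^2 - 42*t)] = (-t^4 + 8*t^3 + 30*t^2 - 48*t - 21)/(t^2*(t^4 + 16*t^3 + 78*t^2 + 112*t + 49))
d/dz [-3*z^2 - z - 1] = -6*z - 1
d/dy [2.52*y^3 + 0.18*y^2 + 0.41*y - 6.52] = 7.56*y^2 + 0.36*y + 0.41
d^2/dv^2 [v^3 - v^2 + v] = 6*v - 2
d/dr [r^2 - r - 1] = 2*r - 1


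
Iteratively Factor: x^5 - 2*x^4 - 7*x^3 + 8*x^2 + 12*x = (x)*(x^4 - 2*x^3 - 7*x^2 + 8*x + 12) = x*(x - 2)*(x^3 - 7*x - 6) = x*(x - 3)*(x - 2)*(x^2 + 3*x + 2) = x*(x - 3)*(x - 2)*(x + 1)*(x + 2)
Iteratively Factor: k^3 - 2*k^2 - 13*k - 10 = (k - 5)*(k^2 + 3*k + 2) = (k - 5)*(k + 1)*(k + 2)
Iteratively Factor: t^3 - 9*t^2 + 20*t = (t - 5)*(t^2 - 4*t) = (t - 5)*(t - 4)*(t)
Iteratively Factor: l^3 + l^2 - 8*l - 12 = (l + 2)*(l^2 - l - 6) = (l + 2)^2*(l - 3)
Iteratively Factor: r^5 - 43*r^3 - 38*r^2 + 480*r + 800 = (r + 2)*(r^4 - 2*r^3 - 39*r^2 + 40*r + 400) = (r + 2)*(r + 4)*(r^3 - 6*r^2 - 15*r + 100) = (r + 2)*(r + 4)^2*(r^2 - 10*r + 25) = (r - 5)*(r + 2)*(r + 4)^2*(r - 5)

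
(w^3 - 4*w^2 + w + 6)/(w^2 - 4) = (w^2 - 2*w - 3)/(w + 2)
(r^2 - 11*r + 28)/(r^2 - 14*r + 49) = (r - 4)/(r - 7)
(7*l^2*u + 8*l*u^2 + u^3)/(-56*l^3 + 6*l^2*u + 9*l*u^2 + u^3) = u*(l + u)/(-8*l^2 + 2*l*u + u^2)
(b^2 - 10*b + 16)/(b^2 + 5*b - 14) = (b - 8)/(b + 7)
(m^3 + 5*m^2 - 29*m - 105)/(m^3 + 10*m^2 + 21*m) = (m - 5)/m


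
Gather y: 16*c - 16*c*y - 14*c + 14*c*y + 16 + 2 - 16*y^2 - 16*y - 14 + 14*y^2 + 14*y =2*c - 2*y^2 + y*(-2*c - 2) + 4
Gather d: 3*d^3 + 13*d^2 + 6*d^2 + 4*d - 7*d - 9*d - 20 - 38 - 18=3*d^3 + 19*d^2 - 12*d - 76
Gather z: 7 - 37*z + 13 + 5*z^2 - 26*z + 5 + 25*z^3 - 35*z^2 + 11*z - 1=25*z^3 - 30*z^2 - 52*z + 24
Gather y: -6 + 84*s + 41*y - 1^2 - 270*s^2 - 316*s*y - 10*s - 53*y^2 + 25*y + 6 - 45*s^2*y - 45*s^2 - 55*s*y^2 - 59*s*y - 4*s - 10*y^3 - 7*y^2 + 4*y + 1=-315*s^2 + 70*s - 10*y^3 + y^2*(-55*s - 60) + y*(-45*s^2 - 375*s + 70)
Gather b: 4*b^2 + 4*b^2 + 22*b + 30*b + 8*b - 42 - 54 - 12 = 8*b^2 + 60*b - 108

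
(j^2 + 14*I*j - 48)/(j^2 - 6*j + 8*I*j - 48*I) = (j + 6*I)/(j - 6)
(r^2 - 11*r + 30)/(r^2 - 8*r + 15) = (r - 6)/(r - 3)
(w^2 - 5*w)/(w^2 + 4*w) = (w - 5)/(w + 4)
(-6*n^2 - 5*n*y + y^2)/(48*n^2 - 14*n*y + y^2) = (n + y)/(-8*n + y)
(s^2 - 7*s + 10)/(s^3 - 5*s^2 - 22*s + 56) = (s - 5)/(s^2 - 3*s - 28)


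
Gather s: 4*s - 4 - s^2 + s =-s^2 + 5*s - 4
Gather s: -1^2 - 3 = -4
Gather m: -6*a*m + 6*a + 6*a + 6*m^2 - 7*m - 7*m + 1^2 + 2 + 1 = 12*a + 6*m^2 + m*(-6*a - 14) + 4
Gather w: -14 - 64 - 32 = -110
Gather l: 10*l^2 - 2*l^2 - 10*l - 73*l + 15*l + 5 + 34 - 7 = 8*l^2 - 68*l + 32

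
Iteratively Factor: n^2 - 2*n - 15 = (n + 3)*(n - 5)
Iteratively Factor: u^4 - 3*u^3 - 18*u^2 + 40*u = (u + 4)*(u^3 - 7*u^2 + 10*u) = (u - 2)*(u + 4)*(u^2 - 5*u) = u*(u - 2)*(u + 4)*(u - 5)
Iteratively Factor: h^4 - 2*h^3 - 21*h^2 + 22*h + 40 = (h + 4)*(h^3 - 6*h^2 + 3*h + 10) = (h - 5)*(h + 4)*(h^2 - h - 2) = (h - 5)*(h + 1)*(h + 4)*(h - 2)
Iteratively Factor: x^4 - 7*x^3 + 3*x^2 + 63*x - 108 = (x - 4)*(x^3 - 3*x^2 - 9*x + 27) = (x - 4)*(x - 3)*(x^2 - 9) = (x - 4)*(x - 3)*(x + 3)*(x - 3)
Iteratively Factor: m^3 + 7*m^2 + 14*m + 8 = (m + 2)*(m^2 + 5*m + 4) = (m + 2)*(m + 4)*(m + 1)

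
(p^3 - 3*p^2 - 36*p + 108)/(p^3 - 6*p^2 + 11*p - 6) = (p^2 - 36)/(p^2 - 3*p + 2)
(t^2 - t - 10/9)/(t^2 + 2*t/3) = (t - 5/3)/t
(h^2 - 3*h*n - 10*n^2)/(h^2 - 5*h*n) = (h + 2*n)/h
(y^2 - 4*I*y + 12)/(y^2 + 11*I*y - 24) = (y^2 - 4*I*y + 12)/(y^2 + 11*I*y - 24)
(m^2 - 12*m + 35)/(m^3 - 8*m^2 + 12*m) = (m^2 - 12*m + 35)/(m*(m^2 - 8*m + 12))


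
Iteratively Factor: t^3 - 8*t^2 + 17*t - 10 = (t - 1)*(t^2 - 7*t + 10) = (t - 2)*(t - 1)*(t - 5)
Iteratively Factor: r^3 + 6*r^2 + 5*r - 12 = (r - 1)*(r^2 + 7*r + 12) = (r - 1)*(r + 3)*(r + 4)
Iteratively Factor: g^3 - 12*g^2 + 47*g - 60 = (g - 3)*(g^2 - 9*g + 20) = (g - 4)*(g - 3)*(g - 5)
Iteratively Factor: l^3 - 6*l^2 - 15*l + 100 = (l - 5)*(l^2 - l - 20) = (l - 5)^2*(l + 4)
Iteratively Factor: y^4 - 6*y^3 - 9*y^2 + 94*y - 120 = (y - 2)*(y^3 - 4*y^2 - 17*y + 60) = (y - 2)*(y + 4)*(y^2 - 8*y + 15) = (y - 3)*(y - 2)*(y + 4)*(y - 5)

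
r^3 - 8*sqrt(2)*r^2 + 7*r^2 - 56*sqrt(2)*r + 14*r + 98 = (r + 7)*(r - 7*sqrt(2))*(r - sqrt(2))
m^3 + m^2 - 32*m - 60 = (m - 6)*(m + 2)*(m + 5)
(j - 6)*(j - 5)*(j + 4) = j^3 - 7*j^2 - 14*j + 120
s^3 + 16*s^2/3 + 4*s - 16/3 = (s - 2/3)*(s + 2)*(s + 4)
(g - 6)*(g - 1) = g^2 - 7*g + 6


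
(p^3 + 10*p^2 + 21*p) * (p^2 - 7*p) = p^5 + 3*p^4 - 49*p^3 - 147*p^2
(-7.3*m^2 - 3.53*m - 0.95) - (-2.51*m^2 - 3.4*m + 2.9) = -4.79*m^2 - 0.13*m - 3.85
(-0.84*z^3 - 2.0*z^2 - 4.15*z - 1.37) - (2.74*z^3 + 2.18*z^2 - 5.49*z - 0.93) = -3.58*z^3 - 4.18*z^2 + 1.34*z - 0.44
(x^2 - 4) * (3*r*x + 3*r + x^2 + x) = 3*r*x^3 + 3*r*x^2 - 12*r*x - 12*r + x^4 + x^3 - 4*x^2 - 4*x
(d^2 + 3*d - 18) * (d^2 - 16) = d^4 + 3*d^3 - 34*d^2 - 48*d + 288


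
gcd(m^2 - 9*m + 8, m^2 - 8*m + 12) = 1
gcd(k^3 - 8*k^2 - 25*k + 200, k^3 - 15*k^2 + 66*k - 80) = k^2 - 13*k + 40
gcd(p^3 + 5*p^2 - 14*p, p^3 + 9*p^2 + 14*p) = p^2 + 7*p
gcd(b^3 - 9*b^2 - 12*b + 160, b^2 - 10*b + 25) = b - 5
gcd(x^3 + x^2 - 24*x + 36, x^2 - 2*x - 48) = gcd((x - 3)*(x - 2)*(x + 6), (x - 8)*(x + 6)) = x + 6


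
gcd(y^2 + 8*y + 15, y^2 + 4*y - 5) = y + 5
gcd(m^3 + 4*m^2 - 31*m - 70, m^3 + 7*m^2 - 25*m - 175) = m^2 + 2*m - 35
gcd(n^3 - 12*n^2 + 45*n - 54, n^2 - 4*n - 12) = n - 6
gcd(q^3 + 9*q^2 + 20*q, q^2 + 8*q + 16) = q + 4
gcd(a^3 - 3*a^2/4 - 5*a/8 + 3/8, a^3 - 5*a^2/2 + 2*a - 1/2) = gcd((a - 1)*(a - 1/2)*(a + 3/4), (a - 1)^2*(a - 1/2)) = a^2 - 3*a/2 + 1/2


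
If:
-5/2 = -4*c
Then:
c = 5/8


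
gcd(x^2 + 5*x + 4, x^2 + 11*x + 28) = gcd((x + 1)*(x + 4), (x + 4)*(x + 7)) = x + 4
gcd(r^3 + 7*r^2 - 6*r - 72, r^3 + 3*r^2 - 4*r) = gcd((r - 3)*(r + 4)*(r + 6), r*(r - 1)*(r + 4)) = r + 4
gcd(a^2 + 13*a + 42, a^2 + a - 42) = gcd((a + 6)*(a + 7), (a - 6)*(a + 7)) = a + 7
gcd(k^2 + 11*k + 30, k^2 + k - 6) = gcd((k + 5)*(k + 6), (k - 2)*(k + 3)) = 1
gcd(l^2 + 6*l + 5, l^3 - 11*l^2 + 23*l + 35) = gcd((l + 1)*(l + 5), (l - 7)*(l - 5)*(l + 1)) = l + 1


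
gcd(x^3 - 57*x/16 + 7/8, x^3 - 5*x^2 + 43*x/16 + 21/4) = x - 7/4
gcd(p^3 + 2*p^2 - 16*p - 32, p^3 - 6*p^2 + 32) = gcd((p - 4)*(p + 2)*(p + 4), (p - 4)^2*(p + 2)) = p^2 - 2*p - 8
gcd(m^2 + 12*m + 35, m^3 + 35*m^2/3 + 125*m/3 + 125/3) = m + 5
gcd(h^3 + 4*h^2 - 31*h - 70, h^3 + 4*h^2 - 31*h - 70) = h^3 + 4*h^2 - 31*h - 70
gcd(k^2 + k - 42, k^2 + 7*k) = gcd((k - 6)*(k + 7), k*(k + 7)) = k + 7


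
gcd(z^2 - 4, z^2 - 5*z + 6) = z - 2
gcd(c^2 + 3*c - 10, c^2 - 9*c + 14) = c - 2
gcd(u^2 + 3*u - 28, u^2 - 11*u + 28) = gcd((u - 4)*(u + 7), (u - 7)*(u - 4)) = u - 4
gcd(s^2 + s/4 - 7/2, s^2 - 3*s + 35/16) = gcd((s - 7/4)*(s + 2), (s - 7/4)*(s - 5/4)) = s - 7/4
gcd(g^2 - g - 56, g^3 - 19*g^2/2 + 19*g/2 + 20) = g - 8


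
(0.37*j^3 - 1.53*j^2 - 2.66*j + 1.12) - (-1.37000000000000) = 0.37*j^3 - 1.53*j^2 - 2.66*j + 2.49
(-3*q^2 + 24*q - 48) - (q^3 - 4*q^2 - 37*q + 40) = -q^3 + q^2 + 61*q - 88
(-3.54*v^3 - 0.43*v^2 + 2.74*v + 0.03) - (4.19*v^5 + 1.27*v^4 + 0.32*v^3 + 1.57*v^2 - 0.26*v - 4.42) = -4.19*v^5 - 1.27*v^4 - 3.86*v^3 - 2.0*v^2 + 3.0*v + 4.45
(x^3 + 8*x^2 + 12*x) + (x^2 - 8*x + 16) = x^3 + 9*x^2 + 4*x + 16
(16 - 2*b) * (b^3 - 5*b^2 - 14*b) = -2*b^4 + 26*b^3 - 52*b^2 - 224*b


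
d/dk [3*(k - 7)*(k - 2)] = 6*k - 27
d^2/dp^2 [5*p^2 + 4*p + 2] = 10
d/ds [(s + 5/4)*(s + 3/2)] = 2*s + 11/4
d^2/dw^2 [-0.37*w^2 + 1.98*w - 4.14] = -0.740000000000000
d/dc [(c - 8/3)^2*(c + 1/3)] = (c - 8/3)*(3*c - 2)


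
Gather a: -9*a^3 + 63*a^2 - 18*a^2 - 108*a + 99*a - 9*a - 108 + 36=-9*a^3 + 45*a^2 - 18*a - 72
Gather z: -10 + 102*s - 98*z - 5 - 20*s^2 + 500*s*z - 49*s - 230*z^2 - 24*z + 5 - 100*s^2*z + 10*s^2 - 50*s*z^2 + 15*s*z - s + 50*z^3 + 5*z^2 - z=-10*s^2 + 52*s + 50*z^3 + z^2*(-50*s - 225) + z*(-100*s^2 + 515*s - 123) - 10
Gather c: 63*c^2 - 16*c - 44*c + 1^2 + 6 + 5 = 63*c^2 - 60*c + 12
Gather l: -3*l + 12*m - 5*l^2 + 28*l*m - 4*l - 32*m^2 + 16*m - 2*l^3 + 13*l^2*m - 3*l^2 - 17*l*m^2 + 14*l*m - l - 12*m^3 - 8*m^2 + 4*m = -2*l^3 + l^2*(13*m - 8) + l*(-17*m^2 + 42*m - 8) - 12*m^3 - 40*m^2 + 32*m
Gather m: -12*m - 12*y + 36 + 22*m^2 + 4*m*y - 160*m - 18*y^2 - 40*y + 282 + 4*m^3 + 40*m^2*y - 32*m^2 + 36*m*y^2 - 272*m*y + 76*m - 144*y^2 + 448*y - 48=4*m^3 + m^2*(40*y - 10) + m*(36*y^2 - 268*y - 96) - 162*y^2 + 396*y + 270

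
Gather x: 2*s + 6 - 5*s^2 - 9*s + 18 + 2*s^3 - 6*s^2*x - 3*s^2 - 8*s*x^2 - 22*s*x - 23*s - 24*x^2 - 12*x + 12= 2*s^3 - 8*s^2 - 30*s + x^2*(-8*s - 24) + x*(-6*s^2 - 22*s - 12) + 36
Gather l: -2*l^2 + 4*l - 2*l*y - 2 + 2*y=-2*l^2 + l*(4 - 2*y) + 2*y - 2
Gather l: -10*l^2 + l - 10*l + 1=-10*l^2 - 9*l + 1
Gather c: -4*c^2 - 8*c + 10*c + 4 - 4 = -4*c^2 + 2*c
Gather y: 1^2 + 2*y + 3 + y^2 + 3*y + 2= y^2 + 5*y + 6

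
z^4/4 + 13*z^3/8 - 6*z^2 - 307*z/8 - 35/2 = (z/4 + 1)*(z - 5)*(z + 1/2)*(z + 7)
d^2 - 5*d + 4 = (d - 4)*(d - 1)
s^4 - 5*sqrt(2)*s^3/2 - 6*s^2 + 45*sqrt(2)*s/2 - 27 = (s - 3)*(s + 3)*(s - 3*sqrt(2)/2)*(s - sqrt(2))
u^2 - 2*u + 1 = (u - 1)^2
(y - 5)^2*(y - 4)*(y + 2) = y^4 - 12*y^3 + 37*y^2 + 30*y - 200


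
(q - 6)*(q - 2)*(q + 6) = q^3 - 2*q^2 - 36*q + 72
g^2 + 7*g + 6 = (g + 1)*(g + 6)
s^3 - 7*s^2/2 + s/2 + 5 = (s - 5/2)*(s - 2)*(s + 1)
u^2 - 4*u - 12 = (u - 6)*(u + 2)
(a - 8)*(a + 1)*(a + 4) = a^3 - 3*a^2 - 36*a - 32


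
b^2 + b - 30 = (b - 5)*(b + 6)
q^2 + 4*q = q*(q + 4)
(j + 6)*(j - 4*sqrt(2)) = j^2 - 4*sqrt(2)*j + 6*j - 24*sqrt(2)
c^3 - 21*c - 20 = (c - 5)*(c + 1)*(c + 4)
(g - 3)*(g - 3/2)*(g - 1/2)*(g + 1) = g^4 - 4*g^3 + 7*g^2/4 + 9*g/2 - 9/4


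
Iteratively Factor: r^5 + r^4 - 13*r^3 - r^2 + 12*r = (r + 1)*(r^4 - 13*r^2 + 12*r) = (r - 1)*(r + 1)*(r^3 + r^2 - 12*r) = (r - 3)*(r - 1)*(r + 1)*(r^2 + 4*r) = (r - 3)*(r - 1)*(r + 1)*(r + 4)*(r)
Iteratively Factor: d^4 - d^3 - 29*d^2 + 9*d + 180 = (d + 4)*(d^3 - 5*d^2 - 9*d + 45) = (d + 3)*(d + 4)*(d^2 - 8*d + 15) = (d - 3)*(d + 3)*(d + 4)*(d - 5)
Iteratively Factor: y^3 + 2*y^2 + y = (y + 1)*(y^2 + y) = (y + 1)^2*(y)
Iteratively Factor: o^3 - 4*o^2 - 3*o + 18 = (o - 3)*(o^2 - o - 6) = (o - 3)*(o + 2)*(o - 3)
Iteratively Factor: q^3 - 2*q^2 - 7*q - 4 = (q - 4)*(q^2 + 2*q + 1) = (q - 4)*(q + 1)*(q + 1)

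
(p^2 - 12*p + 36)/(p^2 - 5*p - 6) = (p - 6)/(p + 1)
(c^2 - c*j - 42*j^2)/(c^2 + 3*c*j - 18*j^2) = (c - 7*j)/(c - 3*j)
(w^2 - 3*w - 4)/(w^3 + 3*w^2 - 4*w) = (w^2 - 3*w - 4)/(w*(w^2 + 3*w - 4))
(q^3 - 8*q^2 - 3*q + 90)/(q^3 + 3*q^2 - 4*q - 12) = (q^2 - 11*q + 30)/(q^2 - 4)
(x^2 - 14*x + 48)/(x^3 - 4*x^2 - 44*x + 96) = (x - 6)/(x^2 + 4*x - 12)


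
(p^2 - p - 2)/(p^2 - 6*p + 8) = (p + 1)/(p - 4)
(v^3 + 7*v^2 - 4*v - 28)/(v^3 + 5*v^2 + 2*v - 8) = (v^2 + 5*v - 14)/(v^2 + 3*v - 4)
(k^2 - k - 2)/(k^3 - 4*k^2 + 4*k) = (k + 1)/(k*(k - 2))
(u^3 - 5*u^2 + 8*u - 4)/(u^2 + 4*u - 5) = (u^2 - 4*u + 4)/(u + 5)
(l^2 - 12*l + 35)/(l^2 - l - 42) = (l - 5)/(l + 6)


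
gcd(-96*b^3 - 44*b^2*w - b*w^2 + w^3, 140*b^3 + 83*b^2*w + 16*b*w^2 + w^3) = 4*b + w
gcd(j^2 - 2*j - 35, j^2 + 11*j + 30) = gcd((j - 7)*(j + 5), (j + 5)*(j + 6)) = j + 5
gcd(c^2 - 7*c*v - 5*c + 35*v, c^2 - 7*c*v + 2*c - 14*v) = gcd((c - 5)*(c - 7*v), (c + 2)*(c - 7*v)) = -c + 7*v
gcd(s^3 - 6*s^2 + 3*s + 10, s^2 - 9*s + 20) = s - 5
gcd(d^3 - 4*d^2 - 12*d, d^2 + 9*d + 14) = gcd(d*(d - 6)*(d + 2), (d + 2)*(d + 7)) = d + 2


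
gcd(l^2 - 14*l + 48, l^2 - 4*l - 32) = l - 8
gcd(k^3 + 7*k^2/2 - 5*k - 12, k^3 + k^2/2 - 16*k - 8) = k + 4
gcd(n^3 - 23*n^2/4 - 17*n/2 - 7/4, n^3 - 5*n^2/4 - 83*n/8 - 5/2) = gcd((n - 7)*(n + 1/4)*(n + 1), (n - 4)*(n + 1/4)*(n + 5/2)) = n + 1/4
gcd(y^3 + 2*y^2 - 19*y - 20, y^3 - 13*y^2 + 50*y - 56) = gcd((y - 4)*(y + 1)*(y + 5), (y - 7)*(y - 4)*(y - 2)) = y - 4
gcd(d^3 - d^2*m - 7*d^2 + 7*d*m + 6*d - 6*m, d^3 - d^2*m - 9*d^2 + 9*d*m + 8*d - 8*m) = d^2 - d*m - d + m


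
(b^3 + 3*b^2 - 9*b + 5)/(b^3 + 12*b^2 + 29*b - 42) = (b^2 + 4*b - 5)/(b^2 + 13*b + 42)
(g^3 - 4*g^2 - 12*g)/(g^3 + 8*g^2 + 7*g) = (g^2 - 4*g - 12)/(g^2 + 8*g + 7)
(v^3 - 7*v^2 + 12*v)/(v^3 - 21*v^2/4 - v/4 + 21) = 4*v/(4*v + 7)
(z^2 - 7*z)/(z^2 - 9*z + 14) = z/(z - 2)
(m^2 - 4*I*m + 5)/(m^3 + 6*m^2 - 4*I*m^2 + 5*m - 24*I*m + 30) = 1/(m + 6)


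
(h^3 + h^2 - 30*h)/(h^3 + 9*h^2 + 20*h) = (h^2 + h - 30)/(h^2 + 9*h + 20)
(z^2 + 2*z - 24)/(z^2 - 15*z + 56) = (z^2 + 2*z - 24)/(z^2 - 15*z + 56)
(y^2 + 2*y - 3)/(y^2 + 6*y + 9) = (y - 1)/(y + 3)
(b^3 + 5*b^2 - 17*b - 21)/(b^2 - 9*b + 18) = (b^2 + 8*b + 7)/(b - 6)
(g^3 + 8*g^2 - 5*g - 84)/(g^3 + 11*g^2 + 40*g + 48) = (g^2 + 4*g - 21)/(g^2 + 7*g + 12)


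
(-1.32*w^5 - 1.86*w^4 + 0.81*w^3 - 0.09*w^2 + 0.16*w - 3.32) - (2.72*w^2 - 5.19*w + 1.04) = -1.32*w^5 - 1.86*w^4 + 0.81*w^3 - 2.81*w^2 + 5.35*w - 4.36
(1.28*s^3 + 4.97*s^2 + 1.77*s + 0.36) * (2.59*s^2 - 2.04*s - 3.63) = 3.3152*s^5 + 10.2611*s^4 - 10.2009*s^3 - 20.7195*s^2 - 7.1595*s - 1.3068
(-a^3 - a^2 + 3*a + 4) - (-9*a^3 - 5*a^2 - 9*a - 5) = 8*a^3 + 4*a^2 + 12*a + 9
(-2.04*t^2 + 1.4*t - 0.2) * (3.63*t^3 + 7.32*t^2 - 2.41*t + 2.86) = -7.4052*t^5 - 9.8508*t^4 + 14.4384*t^3 - 10.6724*t^2 + 4.486*t - 0.572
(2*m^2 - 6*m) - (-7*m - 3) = 2*m^2 + m + 3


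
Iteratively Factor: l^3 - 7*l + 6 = (l - 2)*(l^2 + 2*l - 3) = (l - 2)*(l + 3)*(l - 1)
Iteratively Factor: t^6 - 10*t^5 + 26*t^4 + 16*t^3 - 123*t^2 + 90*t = (t)*(t^5 - 10*t^4 + 26*t^3 + 16*t^2 - 123*t + 90) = t*(t - 1)*(t^4 - 9*t^3 + 17*t^2 + 33*t - 90) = t*(t - 3)*(t - 1)*(t^3 - 6*t^2 - t + 30) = t*(t - 3)*(t - 1)*(t + 2)*(t^2 - 8*t + 15) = t*(t - 5)*(t - 3)*(t - 1)*(t + 2)*(t - 3)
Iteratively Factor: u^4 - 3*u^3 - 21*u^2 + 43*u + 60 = (u - 3)*(u^3 - 21*u - 20) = (u - 5)*(u - 3)*(u^2 + 5*u + 4) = (u - 5)*(u - 3)*(u + 1)*(u + 4)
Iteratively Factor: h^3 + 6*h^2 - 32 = (h + 4)*(h^2 + 2*h - 8) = (h - 2)*(h + 4)*(h + 4)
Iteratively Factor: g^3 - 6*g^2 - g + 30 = (g + 2)*(g^2 - 8*g + 15) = (g - 3)*(g + 2)*(g - 5)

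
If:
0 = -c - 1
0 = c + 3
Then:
No Solution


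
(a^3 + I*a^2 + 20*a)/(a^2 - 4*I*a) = a + 5*I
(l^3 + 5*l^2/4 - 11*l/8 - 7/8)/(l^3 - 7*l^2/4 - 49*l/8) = (2*l^2 - l - 1)/(l*(2*l - 7))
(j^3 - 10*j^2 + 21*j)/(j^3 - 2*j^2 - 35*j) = (j - 3)/(j + 5)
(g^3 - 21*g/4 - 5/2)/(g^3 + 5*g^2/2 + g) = (g - 5/2)/g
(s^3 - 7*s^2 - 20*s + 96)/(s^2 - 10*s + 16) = (s^2 + s - 12)/(s - 2)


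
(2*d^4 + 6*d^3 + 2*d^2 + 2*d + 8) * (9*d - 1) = 18*d^5 + 52*d^4 + 12*d^3 + 16*d^2 + 70*d - 8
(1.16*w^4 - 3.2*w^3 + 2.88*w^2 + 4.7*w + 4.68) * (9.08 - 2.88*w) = -3.3408*w^5 + 19.7488*w^4 - 37.3504*w^3 + 12.6144*w^2 + 29.1976*w + 42.4944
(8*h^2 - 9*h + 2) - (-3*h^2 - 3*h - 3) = 11*h^2 - 6*h + 5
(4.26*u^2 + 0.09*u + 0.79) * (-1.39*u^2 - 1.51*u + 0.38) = -5.9214*u^4 - 6.5577*u^3 + 0.3848*u^2 - 1.1587*u + 0.3002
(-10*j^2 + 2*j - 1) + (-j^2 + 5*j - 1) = -11*j^2 + 7*j - 2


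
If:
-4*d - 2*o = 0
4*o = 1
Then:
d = -1/8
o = 1/4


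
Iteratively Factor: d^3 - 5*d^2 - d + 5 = (d - 1)*(d^2 - 4*d - 5) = (d - 5)*(d - 1)*(d + 1)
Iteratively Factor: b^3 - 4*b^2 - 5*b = (b + 1)*(b^2 - 5*b) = (b - 5)*(b + 1)*(b)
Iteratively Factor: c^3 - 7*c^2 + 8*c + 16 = (c - 4)*(c^2 - 3*c - 4) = (c - 4)*(c + 1)*(c - 4)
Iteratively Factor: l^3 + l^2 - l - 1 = (l + 1)*(l^2 - 1) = (l - 1)*(l + 1)*(l + 1)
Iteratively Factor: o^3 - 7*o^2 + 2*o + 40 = (o - 4)*(o^2 - 3*o - 10) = (o - 4)*(o + 2)*(o - 5)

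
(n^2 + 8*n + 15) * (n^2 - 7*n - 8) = n^4 + n^3 - 49*n^2 - 169*n - 120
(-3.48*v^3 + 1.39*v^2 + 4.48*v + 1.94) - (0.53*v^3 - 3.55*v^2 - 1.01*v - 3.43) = -4.01*v^3 + 4.94*v^2 + 5.49*v + 5.37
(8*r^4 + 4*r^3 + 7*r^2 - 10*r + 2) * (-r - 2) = -8*r^5 - 20*r^4 - 15*r^3 - 4*r^2 + 18*r - 4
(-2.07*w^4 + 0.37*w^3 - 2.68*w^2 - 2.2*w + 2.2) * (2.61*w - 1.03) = -5.4027*w^5 + 3.0978*w^4 - 7.3759*w^3 - 2.9816*w^2 + 8.008*w - 2.266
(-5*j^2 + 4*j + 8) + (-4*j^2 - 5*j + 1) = -9*j^2 - j + 9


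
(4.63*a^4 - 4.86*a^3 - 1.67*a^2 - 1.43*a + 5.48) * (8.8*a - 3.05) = 40.744*a^5 - 56.8895*a^4 + 0.127000000000001*a^3 - 7.4905*a^2 + 52.5855*a - 16.714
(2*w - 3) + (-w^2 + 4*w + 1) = -w^2 + 6*w - 2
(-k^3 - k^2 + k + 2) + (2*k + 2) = -k^3 - k^2 + 3*k + 4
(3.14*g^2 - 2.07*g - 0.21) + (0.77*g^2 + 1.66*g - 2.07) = 3.91*g^2 - 0.41*g - 2.28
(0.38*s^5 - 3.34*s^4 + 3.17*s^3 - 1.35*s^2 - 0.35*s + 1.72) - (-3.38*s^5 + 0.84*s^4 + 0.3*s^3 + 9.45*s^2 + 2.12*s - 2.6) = 3.76*s^5 - 4.18*s^4 + 2.87*s^3 - 10.8*s^2 - 2.47*s + 4.32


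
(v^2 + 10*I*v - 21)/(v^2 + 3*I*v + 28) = (v + 3*I)/(v - 4*I)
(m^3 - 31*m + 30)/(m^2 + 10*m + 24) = (m^2 - 6*m + 5)/(m + 4)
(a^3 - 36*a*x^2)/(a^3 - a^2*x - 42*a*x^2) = (-a + 6*x)/(-a + 7*x)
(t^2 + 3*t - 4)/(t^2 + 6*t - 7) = (t + 4)/(t + 7)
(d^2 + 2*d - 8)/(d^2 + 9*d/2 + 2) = 2*(d - 2)/(2*d + 1)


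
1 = 1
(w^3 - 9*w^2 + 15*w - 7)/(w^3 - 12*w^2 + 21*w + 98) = (w^2 - 2*w + 1)/(w^2 - 5*w - 14)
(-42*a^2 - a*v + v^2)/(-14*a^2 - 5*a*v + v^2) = (6*a + v)/(2*a + v)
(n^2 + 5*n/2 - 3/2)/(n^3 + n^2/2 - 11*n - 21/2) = (2*n - 1)/(2*n^2 - 5*n - 7)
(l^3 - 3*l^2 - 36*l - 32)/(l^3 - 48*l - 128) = (l + 1)/(l + 4)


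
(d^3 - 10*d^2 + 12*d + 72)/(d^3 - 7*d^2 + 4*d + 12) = (d^2 - 4*d - 12)/(d^2 - d - 2)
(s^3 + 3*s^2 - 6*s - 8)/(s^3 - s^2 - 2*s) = (s + 4)/s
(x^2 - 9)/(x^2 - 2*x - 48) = (9 - x^2)/(-x^2 + 2*x + 48)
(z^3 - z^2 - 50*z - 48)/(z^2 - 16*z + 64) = (z^2 + 7*z + 6)/(z - 8)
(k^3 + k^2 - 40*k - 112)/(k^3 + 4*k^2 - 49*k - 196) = (k + 4)/(k + 7)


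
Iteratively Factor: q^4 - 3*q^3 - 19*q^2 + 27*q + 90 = (q - 5)*(q^3 + 2*q^2 - 9*q - 18) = (q - 5)*(q + 2)*(q^2 - 9) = (q - 5)*(q + 2)*(q + 3)*(q - 3)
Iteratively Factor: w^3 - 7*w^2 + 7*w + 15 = (w - 3)*(w^2 - 4*w - 5) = (w - 3)*(w + 1)*(w - 5)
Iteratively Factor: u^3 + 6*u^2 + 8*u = (u + 4)*(u^2 + 2*u) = u*(u + 4)*(u + 2)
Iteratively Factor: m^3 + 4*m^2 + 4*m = (m + 2)*(m^2 + 2*m) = m*(m + 2)*(m + 2)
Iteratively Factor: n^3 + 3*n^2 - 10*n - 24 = (n + 4)*(n^2 - n - 6) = (n - 3)*(n + 4)*(n + 2)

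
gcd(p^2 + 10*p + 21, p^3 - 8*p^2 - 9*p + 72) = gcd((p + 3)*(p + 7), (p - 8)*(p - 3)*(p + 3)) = p + 3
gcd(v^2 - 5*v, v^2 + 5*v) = v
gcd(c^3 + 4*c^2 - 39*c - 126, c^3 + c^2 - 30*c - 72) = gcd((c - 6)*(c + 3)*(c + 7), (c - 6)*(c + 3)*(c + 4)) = c^2 - 3*c - 18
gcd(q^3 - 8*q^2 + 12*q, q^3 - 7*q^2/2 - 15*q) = q^2 - 6*q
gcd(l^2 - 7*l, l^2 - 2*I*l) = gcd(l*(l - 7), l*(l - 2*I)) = l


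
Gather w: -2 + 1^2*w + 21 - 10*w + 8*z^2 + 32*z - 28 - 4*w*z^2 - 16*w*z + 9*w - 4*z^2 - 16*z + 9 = w*(-4*z^2 - 16*z) + 4*z^2 + 16*z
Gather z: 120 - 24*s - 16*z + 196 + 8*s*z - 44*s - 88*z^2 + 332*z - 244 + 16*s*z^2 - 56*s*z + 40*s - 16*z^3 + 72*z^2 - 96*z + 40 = -28*s - 16*z^3 + z^2*(16*s - 16) + z*(220 - 48*s) + 112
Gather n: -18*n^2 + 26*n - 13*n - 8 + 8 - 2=-18*n^2 + 13*n - 2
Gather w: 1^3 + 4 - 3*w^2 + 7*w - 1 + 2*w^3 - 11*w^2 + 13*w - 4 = 2*w^3 - 14*w^2 + 20*w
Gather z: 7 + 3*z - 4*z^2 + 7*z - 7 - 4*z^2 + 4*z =-8*z^2 + 14*z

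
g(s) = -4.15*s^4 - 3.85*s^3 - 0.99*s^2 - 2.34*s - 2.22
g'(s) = -16.6*s^3 - 11.55*s^2 - 1.98*s - 2.34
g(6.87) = -10557.68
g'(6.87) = -5943.50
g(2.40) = -204.45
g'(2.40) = -303.10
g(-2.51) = -106.42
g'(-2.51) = 192.36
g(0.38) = -3.55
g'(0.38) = -5.67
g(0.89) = -10.40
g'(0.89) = -24.95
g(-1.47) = -8.07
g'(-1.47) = 28.34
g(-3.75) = -625.02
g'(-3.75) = 718.05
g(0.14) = -2.58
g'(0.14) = -2.89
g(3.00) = -458.25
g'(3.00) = -560.43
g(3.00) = -458.25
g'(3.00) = -560.43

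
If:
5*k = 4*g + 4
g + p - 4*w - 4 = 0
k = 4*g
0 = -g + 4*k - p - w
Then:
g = 1/4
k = 1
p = 15/4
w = 0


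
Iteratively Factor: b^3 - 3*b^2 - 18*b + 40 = (b - 2)*(b^2 - b - 20) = (b - 2)*(b + 4)*(b - 5)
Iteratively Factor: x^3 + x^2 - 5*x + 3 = (x + 3)*(x^2 - 2*x + 1) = (x - 1)*(x + 3)*(x - 1)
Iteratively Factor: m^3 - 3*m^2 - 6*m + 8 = (m - 4)*(m^2 + m - 2) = (m - 4)*(m - 1)*(m + 2)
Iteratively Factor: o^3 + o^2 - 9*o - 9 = (o - 3)*(o^2 + 4*o + 3) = (o - 3)*(o + 3)*(o + 1)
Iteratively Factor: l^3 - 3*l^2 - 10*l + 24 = (l - 4)*(l^2 + l - 6) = (l - 4)*(l - 2)*(l + 3)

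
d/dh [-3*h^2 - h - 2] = -6*h - 1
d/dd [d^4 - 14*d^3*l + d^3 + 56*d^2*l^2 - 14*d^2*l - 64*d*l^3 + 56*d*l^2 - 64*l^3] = 4*d^3 - 42*d^2*l + 3*d^2 + 112*d*l^2 - 28*d*l - 64*l^3 + 56*l^2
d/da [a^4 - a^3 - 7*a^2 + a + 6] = 4*a^3 - 3*a^2 - 14*a + 1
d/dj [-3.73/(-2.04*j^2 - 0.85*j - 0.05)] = (-15.2184*j - 3.1705)/(2.04*j^2 + 0.85*j + 0.05)^2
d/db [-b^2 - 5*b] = -2*b - 5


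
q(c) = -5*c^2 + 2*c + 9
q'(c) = 2 - 10*c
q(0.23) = 9.20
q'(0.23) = -0.30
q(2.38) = -14.56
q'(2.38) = -21.80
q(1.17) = 4.50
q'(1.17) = -9.70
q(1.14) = 4.78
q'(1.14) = -9.40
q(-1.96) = -14.13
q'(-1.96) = 21.60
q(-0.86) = 3.58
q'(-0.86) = 10.60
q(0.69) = 8.00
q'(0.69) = -4.90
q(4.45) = -81.11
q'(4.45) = -42.50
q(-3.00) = -42.00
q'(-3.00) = 32.00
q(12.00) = -687.00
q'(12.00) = -118.00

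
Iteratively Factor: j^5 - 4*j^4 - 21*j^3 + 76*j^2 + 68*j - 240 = (j - 5)*(j^4 + j^3 - 16*j^2 - 4*j + 48) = (j - 5)*(j + 2)*(j^3 - j^2 - 14*j + 24) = (j - 5)*(j + 2)*(j + 4)*(j^2 - 5*j + 6) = (j - 5)*(j - 2)*(j + 2)*(j + 4)*(j - 3)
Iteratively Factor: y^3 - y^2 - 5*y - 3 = (y + 1)*(y^2 - 2*y - 3) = (y + 1)^2*(y - 3)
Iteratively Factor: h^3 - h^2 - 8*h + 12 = (h - 2)*(h^2 + h - 6) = (h - 2)^2*(h + 3)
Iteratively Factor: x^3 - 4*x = (x)*(x^2 - 4) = x*(x + 2)*(x - 2)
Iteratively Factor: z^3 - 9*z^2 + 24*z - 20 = (z - 2)*(z^2 - 7*z + 10) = (z - 5)*(z - 2)*(z - 2)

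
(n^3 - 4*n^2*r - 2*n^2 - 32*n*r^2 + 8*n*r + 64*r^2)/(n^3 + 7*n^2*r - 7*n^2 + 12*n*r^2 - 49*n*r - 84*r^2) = (n^2 - 8*n*r - 2*n + 16*r)/(n^2 + 3*n*r - 7*n - 21*r)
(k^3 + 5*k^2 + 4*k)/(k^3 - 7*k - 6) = k*(k + 4)/(k^2 - k - 6)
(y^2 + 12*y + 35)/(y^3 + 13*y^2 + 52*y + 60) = (y + 7)/(y^2 + 8*y + 12)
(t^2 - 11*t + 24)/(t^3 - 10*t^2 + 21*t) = (t - 8)/(t*(t - 7))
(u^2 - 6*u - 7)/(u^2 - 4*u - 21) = (u + 1)/(u + 3)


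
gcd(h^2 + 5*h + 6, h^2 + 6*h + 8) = h + 2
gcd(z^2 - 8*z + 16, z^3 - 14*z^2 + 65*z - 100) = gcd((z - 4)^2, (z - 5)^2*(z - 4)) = z - 4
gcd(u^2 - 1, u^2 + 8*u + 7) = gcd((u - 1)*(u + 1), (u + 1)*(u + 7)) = u + 1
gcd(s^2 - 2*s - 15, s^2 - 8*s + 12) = 1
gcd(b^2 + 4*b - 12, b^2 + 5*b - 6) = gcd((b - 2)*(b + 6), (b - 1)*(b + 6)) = b + 6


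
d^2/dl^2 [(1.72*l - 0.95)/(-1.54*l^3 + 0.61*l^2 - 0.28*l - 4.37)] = (-24.474912*l^5 + 36.730848*l^4 - 14.075576*l^3 + 143.481882*l^2 - 66.843444*l + 9.422974)/(3.652264*l^9 - 4.340028*l^8 + 3.711246*l^7 + 29.286503*l^6 - 23.956296*l^5 + 16.040823*l^4 + 83.771254*l^3 - 33.919503*l^2 + 16.041396*l + 83.453453)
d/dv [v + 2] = 1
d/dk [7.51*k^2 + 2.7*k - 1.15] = 15.02*k + 2.7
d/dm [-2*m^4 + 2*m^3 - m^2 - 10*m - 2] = -8*m^3 + 6*m^2 - 2*m - 10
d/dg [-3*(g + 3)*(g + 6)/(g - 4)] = 3*(-g^2 + 8*g + 54)/(g^2 - 8*g + 16)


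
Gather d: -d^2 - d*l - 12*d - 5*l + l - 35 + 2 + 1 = -d^2 + d*(-l - 12) - 4*l - 32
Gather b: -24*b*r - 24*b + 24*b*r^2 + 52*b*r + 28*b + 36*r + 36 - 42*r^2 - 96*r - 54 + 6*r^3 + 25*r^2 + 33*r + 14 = b*(24*r^2 + 28*r + 4) + 6*r^3 - 17*r^2 - 27*r - 4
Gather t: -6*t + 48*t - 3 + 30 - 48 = 42*t - 21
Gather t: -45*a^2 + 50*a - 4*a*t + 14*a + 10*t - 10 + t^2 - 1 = -45*a^2 + 64*a + t^2 + t*(10 - 4*a) - 11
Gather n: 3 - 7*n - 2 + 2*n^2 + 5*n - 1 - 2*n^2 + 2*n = 0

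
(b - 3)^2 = b^2 - 6*b + 9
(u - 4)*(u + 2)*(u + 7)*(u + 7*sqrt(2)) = u^4 + 5*u^3 + 7*sqrt(2)*u^3 - 22*u^2 + 35*sqrt(2)*u^2 - 154*sqrt(2)*u - 56*u - 392*sqrt(2)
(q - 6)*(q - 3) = q^2 - 9*q + 18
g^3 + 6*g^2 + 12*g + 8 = (g + 2)^3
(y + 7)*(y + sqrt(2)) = y^2 + sqrt(2)*y + 7*y + 7*sqrt(2)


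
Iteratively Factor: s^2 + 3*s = (s)*(s + 3)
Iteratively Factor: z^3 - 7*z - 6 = (z + 1)*(z^2 - z - 6) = (z + 1)*(z + 2)*(z - 3)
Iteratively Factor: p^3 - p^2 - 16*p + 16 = (p - 4)*(p^2 + 3*p - 4) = (p - 4)*(p + 4)*(p - 1)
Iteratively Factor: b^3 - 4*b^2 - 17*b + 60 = (b - 3)*(b^2 - b - 20) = (b - 3)*(b + 4)*(b - 5)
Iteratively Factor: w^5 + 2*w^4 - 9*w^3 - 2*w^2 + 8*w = (w - 2)*(w^4 + 4*w^3 - w^2 - 4*w) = (w - 2)*(w + 1)*(w^3 + 3*w^2 - 4*w) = (w - 2)*(w - 1)*(w + 1)*(w^2 + 4*w) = (w - 2)*(w - 1)*(w + 1)*(w + 4)*(w)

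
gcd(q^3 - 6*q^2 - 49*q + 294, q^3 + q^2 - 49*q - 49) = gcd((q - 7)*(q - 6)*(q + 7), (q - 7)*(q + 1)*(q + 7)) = q^2 - 49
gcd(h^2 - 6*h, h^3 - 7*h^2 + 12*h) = h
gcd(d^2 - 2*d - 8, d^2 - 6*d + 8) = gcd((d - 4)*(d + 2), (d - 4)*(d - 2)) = d - 4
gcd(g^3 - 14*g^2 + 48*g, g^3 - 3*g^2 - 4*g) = g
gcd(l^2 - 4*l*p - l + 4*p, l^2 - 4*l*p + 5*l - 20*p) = -l + 4*p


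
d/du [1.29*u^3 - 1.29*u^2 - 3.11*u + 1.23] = 3.87*u^2 - 2.58*u - 3.11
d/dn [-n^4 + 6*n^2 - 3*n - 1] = -4*n^3 + 12*n - 3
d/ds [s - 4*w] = 1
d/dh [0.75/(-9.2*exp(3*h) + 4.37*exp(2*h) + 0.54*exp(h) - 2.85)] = (20.7*exp(2*h) - 6.555*exp(h) - 0.405)*exp(h)/(9.2*exp(3*h) - 4.37*exp(2*h) - 0.54*exp(h) + 2.85)^2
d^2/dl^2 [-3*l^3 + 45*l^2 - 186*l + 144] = 90 - 18*l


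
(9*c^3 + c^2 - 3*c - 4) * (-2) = -18*c^3 - 2*c^2 + 6*c + 8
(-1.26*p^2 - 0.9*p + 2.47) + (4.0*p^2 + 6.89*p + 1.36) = 2.74*p^2 + 5.99*p + 3.83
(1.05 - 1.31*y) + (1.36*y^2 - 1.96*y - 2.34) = 1.36*y^2 - 3.27*y - 1.29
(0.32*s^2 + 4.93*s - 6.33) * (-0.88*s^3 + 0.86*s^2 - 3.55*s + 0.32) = -0.2816*s^5 - 4.0632*s^4 + 8.6742*s^3 - 22.8429*s^2 + 24.0491*s - 2.0256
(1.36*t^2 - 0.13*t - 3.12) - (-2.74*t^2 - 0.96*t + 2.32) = 4.1*t^2 + 0.83*t - 5.44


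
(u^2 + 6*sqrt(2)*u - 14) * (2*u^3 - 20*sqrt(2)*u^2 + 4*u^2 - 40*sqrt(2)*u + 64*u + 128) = 2*u^5 - 8*sqrt(2)*u^4 + 4*u^4 - 204*u^3 - 16*sqrt(2)*u^3 - 408*u^2 + 664*sqrt(2)*u^2 - 896*u + 1328*sqrt(2)*u - 1792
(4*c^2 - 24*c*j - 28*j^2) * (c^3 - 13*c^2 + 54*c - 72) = 4*c^5 - 24*c^4*j - 52*c^4 - 28*c^3*j^2 + 312*c^3*j + 216*c^3 + 364*c^2*j^2 - 1296*c^2*j - 288*c^2 - 1512*c*j^2 + 1728*c*j + 2016*j^2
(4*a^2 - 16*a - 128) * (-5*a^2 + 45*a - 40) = -20*a^4 + 260*a^3 - 240*a^2 - 5120*a + 5120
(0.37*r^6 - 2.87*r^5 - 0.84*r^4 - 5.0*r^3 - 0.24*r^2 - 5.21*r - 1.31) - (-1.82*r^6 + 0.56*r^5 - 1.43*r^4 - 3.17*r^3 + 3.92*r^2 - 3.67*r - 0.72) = 2.19*r^6 - 3.43*r^5 + 0.59*r^4 - 1.83*r^3 - 4.16*r^2 - 1.54*r - 0.59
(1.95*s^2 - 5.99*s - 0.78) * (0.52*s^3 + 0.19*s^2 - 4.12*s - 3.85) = 1.014*s^5 - 2.7443*s^4 - 9.5777*s^3 + 17.0231*s^2 + 26.2751*s + 3.003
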